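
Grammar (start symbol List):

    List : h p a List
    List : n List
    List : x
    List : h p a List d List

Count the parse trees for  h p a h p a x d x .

Parse trees for h p a h p a x d x:
  [List h p a [List h p a [List x] d [List x]]]
  [List h p a [List h p a [List x]] d [List x]]

2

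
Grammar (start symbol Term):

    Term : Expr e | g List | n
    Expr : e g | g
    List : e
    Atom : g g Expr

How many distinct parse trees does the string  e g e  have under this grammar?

1

Parse trees for e g e:
  [Term [Expr e g] e]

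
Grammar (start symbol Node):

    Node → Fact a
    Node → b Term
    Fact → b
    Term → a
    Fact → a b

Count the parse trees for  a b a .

Parse trees for a b a:
  [Node [Fact a b] a]

1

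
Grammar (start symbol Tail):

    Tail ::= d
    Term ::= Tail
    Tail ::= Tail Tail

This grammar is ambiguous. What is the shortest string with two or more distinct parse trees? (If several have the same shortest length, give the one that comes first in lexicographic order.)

length 1: no string has ≥2 trees
length 2: no string has ≥2 trees
length 3: d d d has 2 parse trees

Two derivations of d d d:
  Tail ⇒ Tail Tail ⇒ d Tail ⇒ d Tail Tail ⇒ d d Tail ⇒ d d d
  Tail ⇒ Tail Tail ⇒ Tail Tail Tail ⇒ d Tail Tail ⇒ d d Tail ⇒ d d d

d d d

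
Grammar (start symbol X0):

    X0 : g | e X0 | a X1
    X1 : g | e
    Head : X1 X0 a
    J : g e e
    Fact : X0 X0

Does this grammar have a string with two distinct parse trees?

(Head, J, Fact are unreachable from X0, so their rules don't affect L(X0).) The reachable rules are right-linear with at most one rule per (nonterminal, next-terminal) pair. Each input token forces the next rule, so parsing is deterministic.

Unambiguous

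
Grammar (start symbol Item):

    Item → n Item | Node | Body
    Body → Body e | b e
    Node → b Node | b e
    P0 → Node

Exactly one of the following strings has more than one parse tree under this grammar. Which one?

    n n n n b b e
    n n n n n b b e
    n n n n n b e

n n n n n b e

n n n n b b e: 1 tree
n n n n n b b e: 1 tree
n n n n n b e: 2 trees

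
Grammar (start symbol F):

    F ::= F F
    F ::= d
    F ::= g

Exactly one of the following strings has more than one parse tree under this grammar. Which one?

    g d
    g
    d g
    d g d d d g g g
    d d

d g d d d g g g

g d: 1 tree
g: 1 tree
d g: 1 tree
d g d d d g g g: 429 trees
d d: 1 tree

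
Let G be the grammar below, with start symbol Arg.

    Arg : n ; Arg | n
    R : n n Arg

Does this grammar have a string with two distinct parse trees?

Unambiguous

Only Arg is reachable from Arg; ignoring the rest: The reachable grammar is A → atom sep A | atom. Each atom is followed by either the separator (recurse) or end-of-string (stop) — no choice point.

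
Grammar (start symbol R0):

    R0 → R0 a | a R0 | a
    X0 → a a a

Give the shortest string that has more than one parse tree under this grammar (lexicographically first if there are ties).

a a

length 1: no string has ≥2 trees
length 2: a a has 2 parse trees

Two derivations of a a:
  R0 ⇒ R0 a ⇒ a a
  R0 ⇒ a R0 ⇒ a a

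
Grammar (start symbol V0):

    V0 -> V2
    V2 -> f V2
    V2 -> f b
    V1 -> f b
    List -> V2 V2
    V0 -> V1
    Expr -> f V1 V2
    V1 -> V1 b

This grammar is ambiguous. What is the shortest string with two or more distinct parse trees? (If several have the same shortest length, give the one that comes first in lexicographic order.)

length 2: f b has 2 parse trees

Two derivations of f b:
  V0 ⇒ V2 ⇒ f b
  V0 ⇒ V1 ⇒ f b

f b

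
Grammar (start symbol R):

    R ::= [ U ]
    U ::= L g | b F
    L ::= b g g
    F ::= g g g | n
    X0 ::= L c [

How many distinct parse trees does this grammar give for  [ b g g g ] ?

Parse trees for [ b g g g ]:
  [R [ [U [L b g g] g] ]]
  [R [ [U b [F g g g]] ]]

2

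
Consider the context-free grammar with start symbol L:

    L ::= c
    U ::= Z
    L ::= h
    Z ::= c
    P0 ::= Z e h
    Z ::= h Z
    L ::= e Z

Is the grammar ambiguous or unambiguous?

Only L, Z are reachable from L; ignoring the rest: Each reachable nonterminal has at most one production per leading terminal, and all productions are right-linear; the derivation is determined token-by-token.

Unambiguous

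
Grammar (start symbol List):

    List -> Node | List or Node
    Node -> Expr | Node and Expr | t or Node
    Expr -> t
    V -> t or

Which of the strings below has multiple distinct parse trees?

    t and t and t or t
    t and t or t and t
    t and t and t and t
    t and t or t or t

t and t and t or t: 1 tree
t and t or t and t: 1 tree
t and t and t and t: 1 tree
t and t or t or t: 2 trees

t and t or t or t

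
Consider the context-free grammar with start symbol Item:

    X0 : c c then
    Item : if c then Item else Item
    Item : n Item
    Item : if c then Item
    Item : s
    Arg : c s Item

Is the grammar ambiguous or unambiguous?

Witness: if c then if c then s else s

Derivation 1: Item ⇒ if c then Item else Item ⇒ if c then if c then Item else Item ⇒ if c then if c then s else Item ⇒ if c then if c then s else s
Derivation 2: Item ⇒ if c then Item ⇒ if c then if c then Item else Item ⇒ if c then if c then s else Item ⇒ if c then if c then s else s

Two distinct leftmost derivations for the same string.

Ambiguous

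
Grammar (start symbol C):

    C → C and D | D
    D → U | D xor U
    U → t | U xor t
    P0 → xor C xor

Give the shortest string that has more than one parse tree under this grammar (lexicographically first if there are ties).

t xor t

length 1: no string has ≥2 trees
length 3: t xor t has 2 parse trees

Two derivations of t xor t:
  C ⇒ D ⇒ U ⇒ U xor t ⇒ t xor t
  C ⇒ D ⇒ D xor U ⇒ U xor U ⇒ t xor U ⇒ t xor t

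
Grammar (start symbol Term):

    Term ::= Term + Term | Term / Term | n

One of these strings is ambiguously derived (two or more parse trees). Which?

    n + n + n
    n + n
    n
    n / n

n + n + n: 2 trees
n + n: 1 tree
n: 1 tree
n / n: 1 tree

n + n + n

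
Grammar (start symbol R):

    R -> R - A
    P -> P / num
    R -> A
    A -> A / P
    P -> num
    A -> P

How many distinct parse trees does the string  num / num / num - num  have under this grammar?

Parse trees for num / num / num - num:
  [R [R [A [A [P num]] / [P [P num] / num]]] - [A [P num]]]
  [R [R [A [A [A [P num]] / [P num]] / [P num]]] - [A [P num]]]
  [R [R [A [A [P [P num] / num]] / [P num]]] - [A [P num]]]
  [R [R [A [P [P [P num] / num] / num]]] - [A [P num]]]

4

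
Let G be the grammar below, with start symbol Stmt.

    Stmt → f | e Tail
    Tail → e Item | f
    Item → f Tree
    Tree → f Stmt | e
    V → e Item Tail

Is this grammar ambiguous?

Only Stmt, Tail, Item, Tree are reachable from Stmt; ignoring the rest: Each reachable nonterminal has at most one production per leading terminal, and all productions are right-linear; the derivation is determined token-by-token.

Unambiguous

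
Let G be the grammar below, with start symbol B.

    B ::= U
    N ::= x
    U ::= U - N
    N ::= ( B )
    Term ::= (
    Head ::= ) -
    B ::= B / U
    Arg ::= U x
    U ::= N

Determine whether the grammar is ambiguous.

(Term, Arg, Head are unreachable from B, so their rules don't affect L(B).) The grammar is stratified — B handles '/' (left-recursive), U handles '-', N atoms. Each operator has a fixed associativity and precedence level, so every string has one parse.

Unambiguous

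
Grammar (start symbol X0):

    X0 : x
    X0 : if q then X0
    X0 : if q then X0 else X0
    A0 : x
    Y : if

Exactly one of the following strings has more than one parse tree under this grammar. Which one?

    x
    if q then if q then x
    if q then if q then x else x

x: 1 tree
if q then if q then x: 1 tree
if q then if q then x else x: 2 trees

if q then if q then x else x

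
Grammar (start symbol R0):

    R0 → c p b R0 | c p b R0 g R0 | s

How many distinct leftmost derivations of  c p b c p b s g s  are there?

2

Parse trees for c p b c p b s g s:
  [R0 c p b [R0 c p b [R0 s] g [R0 s]]]
  [R0 c p b [R0 c p b [R0 s]] g [R0 s]]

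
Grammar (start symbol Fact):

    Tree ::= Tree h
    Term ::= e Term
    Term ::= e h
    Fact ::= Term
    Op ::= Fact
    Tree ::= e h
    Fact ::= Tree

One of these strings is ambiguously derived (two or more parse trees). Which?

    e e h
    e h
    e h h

e h

e e h: 1 tree
e h: 2 trees
e h h: 1 tree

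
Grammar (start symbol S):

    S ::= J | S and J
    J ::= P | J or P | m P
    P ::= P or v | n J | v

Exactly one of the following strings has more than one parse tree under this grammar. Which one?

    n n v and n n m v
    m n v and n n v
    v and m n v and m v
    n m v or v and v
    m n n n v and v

n n v and n n m v: 1 tree
m n v and n n v: 1 tree
v and m n v and m v: 1 tree
n m v or v and v: 4 trees
m n n n v and v: 1 tree

n m v or v and v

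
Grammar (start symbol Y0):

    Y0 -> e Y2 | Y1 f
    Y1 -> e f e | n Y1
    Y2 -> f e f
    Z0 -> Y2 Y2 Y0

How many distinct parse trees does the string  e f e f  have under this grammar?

Parse trees for e f e f:
  [Y0 e [Y2 f e f]]
  [Y0 [Y1 e f e] f]

2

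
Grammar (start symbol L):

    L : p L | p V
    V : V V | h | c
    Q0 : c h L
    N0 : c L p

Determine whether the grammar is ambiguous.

Ambiguous

Witness: p c c c

Derivation 1: L ⇒ p V ⇒ p V V ⇒ p V V V ⇒ p c V V ⇒ p c c V ⇒ p c c c
Derivation 2: L ⇒ p V ⇒ p V V ⇒ p c V ⇒ p c V V ⇒ p c c V ⇒ p c c c

Two distinct leftmost derivations for the same string.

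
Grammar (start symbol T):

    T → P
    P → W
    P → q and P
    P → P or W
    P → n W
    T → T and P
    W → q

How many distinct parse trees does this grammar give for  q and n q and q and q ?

4

Parse trees for q and n q and q and q:
  [T [T [P q and [P n [W q]]]] and [P q and [P [W q]]]]
  [T [T [T [P [W q]]] and [P n [W q]]] and [P q and [P [W q]]]]
  [T [T [T [P q and [P n [W q]]]] and [P [W q]]] and [P [W q]]]
  [T [T [T [T [P [W q]]] and [P n [W q]]] and [P [W q]]] and [P [W q]]]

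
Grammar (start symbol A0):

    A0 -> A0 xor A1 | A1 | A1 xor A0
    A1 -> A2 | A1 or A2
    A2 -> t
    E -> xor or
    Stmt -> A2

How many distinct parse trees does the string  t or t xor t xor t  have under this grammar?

Parse trees for t or t xor t xor t:
  [A0 [A0 [A0 [A1 [A1 [A2 t]] or [A2 t]]] xor [A1 [A2 t]]] xor [A1 [A2 t]]]
  [A0 [A0 [A1 [A1 [A2 t]] or [A2 t]] xor [A0 [A1 [A2 t]]]] xor [A1 [A2 t]]]
  [A0 [A1 [A1 [A2 t]] or [A2 t]] xor [A0 [A0 [A1 [A2 t]]] xor [A1 [A2 t]]]]
  [A0 [A1 [A1 [A2 t]] or [A2 t]] xor [A0 [A1 [A2 t]] xor [A0 [A1 [A2 t]]]]]

4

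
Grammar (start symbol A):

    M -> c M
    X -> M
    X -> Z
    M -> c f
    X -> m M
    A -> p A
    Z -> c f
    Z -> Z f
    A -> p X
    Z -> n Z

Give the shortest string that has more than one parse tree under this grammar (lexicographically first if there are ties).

length 3: p c f has 2 parse trees

Two derivations of p c f:
  A ⇒ p X ⇒ p M ⇒ p c f
  A ⇒ p X ⇒ p Z ⇒ p c f

p c f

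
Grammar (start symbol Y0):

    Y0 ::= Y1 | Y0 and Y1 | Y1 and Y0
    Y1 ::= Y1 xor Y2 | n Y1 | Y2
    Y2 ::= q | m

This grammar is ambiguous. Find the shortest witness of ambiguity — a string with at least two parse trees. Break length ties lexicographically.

length 1: no string has ≥2 trees
length 2: no string has ≥2 trees
length 3: m and m has 2 parse trees

Two derivations of m and m:
  Y0 ⇒ Y0 and Y1 ⇒ Y1 and Y1 ⇒ Y2 and Y1 ⇒ m and Y1 ⇒ m and Y2 ⇒ m and m
  Y0 ⇒ Y1 and Y0 ⇒ Y2 and Y0 ⇒ m and Y0 ⇒ m and Y1 ⇒ m and Y2 ⇒ m and m

m and m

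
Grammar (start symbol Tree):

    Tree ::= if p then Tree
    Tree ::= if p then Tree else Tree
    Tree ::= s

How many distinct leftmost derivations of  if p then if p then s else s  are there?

Parse trees for if p then if p then s else s:
  [Tree if p then [Tree if p then [Tree s] else [Tree s]]]
  [Tree if p then [Tree if p then [Tree s]] else [Tree s]]

2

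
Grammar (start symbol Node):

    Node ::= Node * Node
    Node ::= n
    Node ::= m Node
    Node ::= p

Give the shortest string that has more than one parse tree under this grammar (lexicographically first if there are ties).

m n * n

length 1: no string has ≥2 trees
length 2: no string has ≥2 trees
length 3: no string has ≥2 trees
length 4: m n * n has 2 parse trees

Two derivations of m n * n:
  Node ⇒ Node * Node ⇒ m Node * Node ⇒ m n * Node ⇒ m n * n
  Node ⇒ m Node ⇒ m Node * Node ⇒ m n * Node ⇒ m n * n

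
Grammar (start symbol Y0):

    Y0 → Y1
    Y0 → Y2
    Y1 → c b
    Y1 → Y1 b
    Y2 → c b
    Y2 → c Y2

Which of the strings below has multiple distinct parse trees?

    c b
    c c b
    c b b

c b

c b: 2 trees
c c b: 1 tree
c b b: 1 tree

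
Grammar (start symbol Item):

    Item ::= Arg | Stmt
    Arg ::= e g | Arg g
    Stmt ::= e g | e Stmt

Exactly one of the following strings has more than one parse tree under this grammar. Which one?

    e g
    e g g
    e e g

e g

e g: 2 trees
e g g: 1 tree
e e g: 1 tree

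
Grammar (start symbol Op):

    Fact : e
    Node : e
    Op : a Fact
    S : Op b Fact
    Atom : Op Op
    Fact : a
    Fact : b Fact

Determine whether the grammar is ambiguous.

Only Op, Fact are reachable from Op; ignoring the rest: The reachable rules are right-linear with at most one rule per (nonterminal, next-terminal) pair. Each input token forces the next rule, so parsing is deterministic.

Unambiguous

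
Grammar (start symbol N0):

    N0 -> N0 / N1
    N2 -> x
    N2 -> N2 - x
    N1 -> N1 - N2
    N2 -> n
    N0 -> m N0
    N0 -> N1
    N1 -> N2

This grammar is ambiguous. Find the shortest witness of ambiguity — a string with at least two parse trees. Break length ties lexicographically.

length 1: no string has ≥2 trees
length 2: no string has ≥2 trees
length 3: n - x has 2 parse trees

Two derivations of n - x:
  N0 ⇒ N1 ⇒ N1 - N2 ⇒ N2 - N2 ⇒ n - N2 ⇒ n - x
  N0 ⇒ N1 ⇒ N2 ⇒ N2 - x ⇒ n - x

n - x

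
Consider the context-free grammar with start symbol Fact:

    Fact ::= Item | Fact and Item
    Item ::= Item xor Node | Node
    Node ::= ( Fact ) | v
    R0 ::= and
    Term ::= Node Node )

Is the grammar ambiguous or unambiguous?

Only Fact, Item, Node are reachable from Fact; ignoring the rest: Fact → Fact and Item | Item  ;  Item → Item xor Node | Node  — a left-associative chain with Node at the bottom. Each string factors uniquely by precedence.

Unambiguous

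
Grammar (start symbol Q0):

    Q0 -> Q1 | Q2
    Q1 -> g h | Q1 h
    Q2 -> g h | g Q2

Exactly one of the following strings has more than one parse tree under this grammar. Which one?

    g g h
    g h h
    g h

g g h: 1 tree
g h h: 1 tree
g h: 2 trees

g h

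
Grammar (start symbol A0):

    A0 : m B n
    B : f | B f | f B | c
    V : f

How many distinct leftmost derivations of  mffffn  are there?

Parse trees for mffffn:
  [A0 m [B [B [B [B f] f] f] f] n]
  [A0 m [B [B [B f [B f]] f] f] n]
  [A0 m [B [B f [B [B f] f]] f] n]
  [A0 m [B [B f [B f [B f]]] f] n]
  [A0 m [B f [B [B [B f] f] f]] n]
  [A0 m [B f [B [B f [B f]] f]] n]
  [A0 m [B f [B f [B [B f] f]]] n]
  [A0 m [B f [B f [B f [B f]]]] n]

8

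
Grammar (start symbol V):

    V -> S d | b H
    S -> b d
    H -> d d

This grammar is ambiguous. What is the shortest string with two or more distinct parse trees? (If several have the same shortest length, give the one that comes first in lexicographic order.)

length 3: b d d has 2 parse trees

Two derivations of b d d:
  V ⇒ S d ⇒ b d d
  V ⇒ b H ⇒ b d d

b d d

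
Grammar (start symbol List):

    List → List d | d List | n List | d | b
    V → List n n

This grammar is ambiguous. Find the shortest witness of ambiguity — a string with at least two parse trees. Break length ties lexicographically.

length 1: no string has ≥2 trees
length 2: d d has 2 parse trees

Two derivations of d d:
  List ⇒ List d ⇒ d d
  List ⇒ d List ⇒ d d

d d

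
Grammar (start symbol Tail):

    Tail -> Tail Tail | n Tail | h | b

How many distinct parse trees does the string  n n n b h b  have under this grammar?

14

Parse trees for n n n b h b (showing first 6 of 14):
  [Tail [Tail n [Tail n [Tail n [Tail b]]]] [Tail [Tail h] [Tail b]]]
  [Tail [Tail [Tail n [Tail n [Tail n [Tail b]]]] [Tail h]] [Tail b]]
  [Tail [Tail n [Tail [Tail n [Tail n [Tail b]]] [Tail h]]] [Tail b]]
  [Tail [Tail n [Tail n [Tail [Tail n [Tail b]] [Tail h]]]] [Tail b]]
  [Tail [Tail n [Tail n [Tail n [Tail [Tail b] [Tail h]]]]] [Tail b]]
  [Tail n [Tail [Tail n [Tail n [Tail b]]] [Tail [Tail h] [Tail b]]]]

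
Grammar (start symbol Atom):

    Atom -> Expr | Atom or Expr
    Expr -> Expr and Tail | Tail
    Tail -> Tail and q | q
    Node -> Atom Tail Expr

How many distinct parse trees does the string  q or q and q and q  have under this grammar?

Parse trees for q or q and q and q:
  [Atom [Atom [Expr [Tail q]]] or [Expr [Expr [Tail q]] and [Tail [Tail q] and q]]]
  [Atom [Atom [Expr [Tail q]]] or [Expr [Expr [Expr [Tail q]] and [Tail q]] and [Tail q]]]
  [Atom [Atom [Expr [Tail q]]] or [Expr [Expr [Tail [Tail q] and q]] and [Tail q]]]
  [Atom [Atom [Expr [Tail q]]] or [Expr [Tail [Tail [Tail q] and q] and q]]]

4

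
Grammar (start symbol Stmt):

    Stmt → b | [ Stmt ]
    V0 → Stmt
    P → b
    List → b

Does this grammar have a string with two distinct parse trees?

Only Stmt is reachable from Stmt; ignoring the rest: Each string is a nest of matched brackets around a single atom. An opening bracket forces the recursive rule; an atom forces the base rule.

Unambiguous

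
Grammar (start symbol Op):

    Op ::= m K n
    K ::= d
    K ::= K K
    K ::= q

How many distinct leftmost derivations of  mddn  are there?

Parse trees for mddn:
  [Op m [K [K d] [K d]] n]

1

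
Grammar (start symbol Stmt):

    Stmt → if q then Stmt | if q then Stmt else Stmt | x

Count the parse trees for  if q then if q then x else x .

2

Parse trees for if q then if q then x else x:
  [Stmt if q then [Stmt if q then [Stmt x] else [Stmt x]]]
  [Stmt if q then [Stmt if q then [Stmt x]] else [Stmt x]]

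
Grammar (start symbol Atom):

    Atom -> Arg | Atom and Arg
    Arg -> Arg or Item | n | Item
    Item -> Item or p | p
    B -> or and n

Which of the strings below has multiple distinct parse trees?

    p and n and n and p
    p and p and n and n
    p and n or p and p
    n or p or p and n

n or p or p and n

p and n and n and p: 1 tree
p and p and n and n: 1 tree
p and n or p and p: 1 tree
n or p or p and n: 2 trees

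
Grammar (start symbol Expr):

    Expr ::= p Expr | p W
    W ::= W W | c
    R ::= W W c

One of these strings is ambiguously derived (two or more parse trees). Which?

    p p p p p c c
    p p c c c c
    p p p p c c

p p c c c c

p p p p p c c: 1 tree
p p c c c c: 5 trees
p p p p c c: 1 tree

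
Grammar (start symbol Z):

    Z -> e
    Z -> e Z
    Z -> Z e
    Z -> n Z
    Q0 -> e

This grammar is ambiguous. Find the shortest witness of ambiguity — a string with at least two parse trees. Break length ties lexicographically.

length 1: no string has ≥2 trees
length 2: e e has 2 parse trees

Two derivations of e e:
  Z ⇒ e Z ⇒ e e
  Z ⇒ Z e ⇒ e e

e e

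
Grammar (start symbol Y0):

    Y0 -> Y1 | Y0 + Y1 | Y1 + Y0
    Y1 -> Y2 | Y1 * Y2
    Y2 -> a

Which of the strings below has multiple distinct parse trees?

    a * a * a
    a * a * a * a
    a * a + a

a * a + a

a * a * a: 1 tree
a * a * a * a: 1 tree
a * a + a: 2 trees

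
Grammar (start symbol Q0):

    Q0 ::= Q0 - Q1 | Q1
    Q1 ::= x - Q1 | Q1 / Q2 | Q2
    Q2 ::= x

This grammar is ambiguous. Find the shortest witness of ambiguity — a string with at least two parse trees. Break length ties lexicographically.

length 1: no string has ≥2 trees
length 3: x - x has 2 parse trees

Two derivations of x - x:
  Q0 ⇒ Q0 - Q1 ⇒ Q1 - Q1 ⇒ Q2 - Q1 ⇒ x - Q1 ⇒ x - Q2 ⇒ x - x
  Q0 ⇒ Q1 ⇒ x - Q1 ⇒ x - Q2 ⇒ x - x

x - x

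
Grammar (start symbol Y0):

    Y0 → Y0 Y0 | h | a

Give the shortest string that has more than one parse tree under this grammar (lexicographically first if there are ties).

length 1: no string has ≥2 trees
length 2: no string has ≥2 trees
length 3: a a a has 2 parse trees

Two derivations of a a a:
  Y0 ⇒ Y0 Y0 ⇒ Y0 Y0 Y0 ⇒ a Y0 Y0 ⇒ a a Y0 ⇒ a a a
  Y0 ⇒ Y0 Y0 ⇒ a Y0 ⇒ a Y0 Y0 ⇒ a a Y0 ⇒ a a a

a a a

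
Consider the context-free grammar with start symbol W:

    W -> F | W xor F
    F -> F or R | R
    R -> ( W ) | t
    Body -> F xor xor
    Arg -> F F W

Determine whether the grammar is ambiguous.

Unambiguous

(Body, Arg are unreachable from W, so their rules don't affect L(W).) This is a standard precedence ladder (W over F over R), with each level left-recursive on its own operator ('xor' at W, 'or' at F). That structure is LR(1), hence unambiguous.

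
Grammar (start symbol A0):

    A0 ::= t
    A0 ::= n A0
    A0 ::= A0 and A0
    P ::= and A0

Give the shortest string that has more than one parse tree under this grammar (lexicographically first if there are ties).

n t and t

length 1: no string has ≥2 trees
length 2: no string has ≥2 trees
length 3: no string has ≥2 trees
length 4: n t and t has 2 parse trees

Two derivations of n t and t:
  A0 ⇒ n A0 ⇒ n A0 and A0 ⇒ n t and A0 ⇒ n t and t
  A0 ⇒ A0 and A0 ⇒ n A0 and A0 ⇒ n t and A0 ⇒ n t and t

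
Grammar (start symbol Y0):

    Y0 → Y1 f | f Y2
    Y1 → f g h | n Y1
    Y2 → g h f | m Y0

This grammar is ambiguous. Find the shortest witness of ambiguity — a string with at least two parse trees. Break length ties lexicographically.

f g h f

length 4: f g h f has 2 parse trees

Two derivations of f g h f:
  Y0 ⇒ Y1 f ⇒ f g h f
  Y0 ⇒ f Y2 ⇒ f g h f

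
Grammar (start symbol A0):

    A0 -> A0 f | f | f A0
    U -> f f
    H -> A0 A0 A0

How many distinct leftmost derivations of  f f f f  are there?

8

Parse trees for f f f f:
  [A0 [A0 [A0 [A0 f] f] f] f]
  [A0 [A0 [A0 f [A0 f]] f] f]
  [A0 [A0 f [A0 [A0 f] f]] f]
  [A0 [A0 f [A0 f [A0 f]]] f]
  [A0 f [A0 [A0 [A0 f] f] f]]
  [A0 f [A0 [A0 f [A0 f]] f]]
  [A0 f [A0 f [A0 [A0 f] f]]]
  [A0 f [A0 f [A0 f [A0 f]]]]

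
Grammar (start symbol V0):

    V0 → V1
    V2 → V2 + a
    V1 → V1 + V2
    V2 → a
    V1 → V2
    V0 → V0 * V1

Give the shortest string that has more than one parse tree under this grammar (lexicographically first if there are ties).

length 1: no string has ≥2 trees
length 3: a + a has 2 parse trees

Two derivations of a + a:
  V0 ⇒ V1 ⇒ V1 + V2 ⇒ V2 + V2 ⇒ a + V2 ⇒ a + a
  V0 ⇒ V1 ⇒ V2 ⇒ V2 + a ⇒ a + a

a + a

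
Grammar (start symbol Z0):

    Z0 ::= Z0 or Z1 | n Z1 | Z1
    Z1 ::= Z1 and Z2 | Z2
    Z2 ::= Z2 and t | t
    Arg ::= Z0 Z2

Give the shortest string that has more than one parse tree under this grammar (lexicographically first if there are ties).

length 1: no string has ≥2 trees
length 2: no string has ≥2 trees
length 3: t and t has 2 parse trees

Two derivations of t and t:
  Z0 ⇒ Z1 ⇒ Z1 and Z2 ⇒ Z2 and Z2 ⇒ t and Z2 ⇒ t and t
  Z0 ⇒ Z1 ⇒ Z2 ⇒ Z2 and t ⇒ t and t

t and t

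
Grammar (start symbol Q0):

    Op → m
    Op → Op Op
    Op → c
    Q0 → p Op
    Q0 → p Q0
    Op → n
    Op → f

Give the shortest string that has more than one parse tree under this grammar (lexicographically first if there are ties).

length 2: no string has ≥2 trees
length 3: no string has ≥2 trees
length 4: p c c c has 2 parse trees

Two derivations of p c c c:
  Q0 ⇒ p Op ⇒ p Op Op ⇒ p Op Op Op ⇒ p c Op Op ⇒ p c c Op ⇒ p c c c
  Q0 ⇒ p Op ⇒ p Op Op ⇒ p c Op ⇒ p c Op Op ⇒ p c c Op ⇒ p c c c

p c c c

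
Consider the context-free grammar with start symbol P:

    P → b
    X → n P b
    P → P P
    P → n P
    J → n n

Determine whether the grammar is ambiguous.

Witness: b b b

Derivation 1: P ⇒ P P ⇒ b P ⇒ b P P ⇒ b b P ⇒ b b b
Derivation 2: P ⇒ P P ⇒ P P P ⇒ b P P ⇒ b b P ⇒ b b b

Two distinct leftmost derivations for the same string.

Ambiguous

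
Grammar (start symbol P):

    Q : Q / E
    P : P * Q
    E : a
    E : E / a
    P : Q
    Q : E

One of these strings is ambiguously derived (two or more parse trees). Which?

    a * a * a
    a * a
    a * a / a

a * a / a

a * a * a: 1 tree
a * a: 1 tree
a * a / a: 2 trees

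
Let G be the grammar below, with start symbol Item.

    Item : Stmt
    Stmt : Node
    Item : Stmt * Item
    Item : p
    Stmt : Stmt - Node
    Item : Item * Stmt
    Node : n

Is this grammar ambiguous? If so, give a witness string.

Witness: n * n

Derivation 1: Item ⇒ Stmt * Item ⇒ Node * Item ⇒ n * Item ⇒ n * Stmt ⇒ n * Node ⇒ n * n
Derivation 2: Item ⇒ Item * Stmt ⇒ Stmt * Stmt ⇒ Node * Stmt ⇒ n * Stmt ⇒ n * Node ⇒ n * n

Two distinct leftmost derivations for the same string.

Ambiguous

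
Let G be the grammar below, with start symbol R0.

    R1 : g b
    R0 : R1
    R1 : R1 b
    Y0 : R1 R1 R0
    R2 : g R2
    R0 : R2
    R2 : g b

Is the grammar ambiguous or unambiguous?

Witness: g b

Derivation 1: R0 ⇒ R1 ⇒ g b
Derivation 2: R0 ⇒ R2 ⇒ g b

Two distinct leftmost derivations for the same string.

Ambiguous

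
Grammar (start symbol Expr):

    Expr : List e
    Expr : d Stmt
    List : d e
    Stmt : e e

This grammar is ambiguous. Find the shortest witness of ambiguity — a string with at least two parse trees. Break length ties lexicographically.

length 3: d e e has 2 parse trees

Two derivations of d e e:
  Expr ⇒ List e ⇒ d e e
  Expr ⇒ d Stmt ⇒ d e e

d e e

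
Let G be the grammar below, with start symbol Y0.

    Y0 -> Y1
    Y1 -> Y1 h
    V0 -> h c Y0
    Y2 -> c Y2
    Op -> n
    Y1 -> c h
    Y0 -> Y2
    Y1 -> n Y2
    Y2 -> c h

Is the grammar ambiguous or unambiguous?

Ambiguous

Witness: c h

Derivation 1: Y0 ⇒ Y1 ⇒ c h
Derivation 2: Y0 ⇒ Y2 ⇒ c h

Two distinct leftmost derivations for the same string.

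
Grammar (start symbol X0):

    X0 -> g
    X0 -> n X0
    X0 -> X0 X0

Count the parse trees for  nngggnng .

28

Parse trees for nngggnng (showing first 6 of 28):
  [X0 n [X0 n [X0 [X0 g] [X0 [X0 g] [X0 [X0 g] [X0 n [X0 n [X0 g]]]]]]]]
  [X0 n [X0 n [X0 [X0 g] [X0 [X0 [X0 g] [X0 g]] [X0 n [X0 n [X0 g]]]]]]]
  [X0 n [X0 n [X0 [X0 [X0 g] [X0 g]] [X0 [X0 g] [X0 n [X0 n [X0 g]]]]]]]
  [X0 n [X0 n [X0 [X0 [X0 g] [X0 [X0 g] [X0 g]]] [X0 n [X0 n [X0 g]]]]]]
  [X0 n [X0 n [X0 [X0 [X0 [X0 g] [X0 g]] [X0 g]] [X0 n [X0 n [X0 g]]]]]]
  [X0 n [X0 [X0 n [X0 g]] [X0 [X0 g] [X0 [X0 g] [X0 n [X0 n [X0 g]]]]]]]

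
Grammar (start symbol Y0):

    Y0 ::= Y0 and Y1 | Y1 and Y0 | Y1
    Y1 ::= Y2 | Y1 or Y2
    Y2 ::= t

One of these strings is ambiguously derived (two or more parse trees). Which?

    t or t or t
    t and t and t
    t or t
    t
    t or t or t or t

t or t or t: 1 tree
t and t and t: 4 trees
t or t: 1 tree
t: 1 tree
t or t or t or t: 1 tree

t and t and t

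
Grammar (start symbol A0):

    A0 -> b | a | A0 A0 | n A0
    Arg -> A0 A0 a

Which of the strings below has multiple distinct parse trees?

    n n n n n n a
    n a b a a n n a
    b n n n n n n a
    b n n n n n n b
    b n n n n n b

n n n n n n a: 1 tree
n a b a a n n a: 42 trees
b n n n n n n a: 1 tree
b n n n n n n b: 1 tree
b n n n n n b: 1 tree

n a b a a n n a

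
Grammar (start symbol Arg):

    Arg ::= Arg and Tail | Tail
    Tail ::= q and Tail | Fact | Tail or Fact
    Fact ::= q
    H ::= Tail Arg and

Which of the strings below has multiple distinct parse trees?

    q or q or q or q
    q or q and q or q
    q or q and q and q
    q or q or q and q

q or q and q and q

q or q or q or q: 1 tree
q or q and q or q: 1 tree
q or q and q and q: 2 trees
q or q or q and q: 1 tree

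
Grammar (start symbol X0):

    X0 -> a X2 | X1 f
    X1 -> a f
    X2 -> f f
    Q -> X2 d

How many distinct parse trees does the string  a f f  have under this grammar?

2

Parse trees for a f f:
  [X0 a [X2 f f]]
  [X0 [X1 a f] f]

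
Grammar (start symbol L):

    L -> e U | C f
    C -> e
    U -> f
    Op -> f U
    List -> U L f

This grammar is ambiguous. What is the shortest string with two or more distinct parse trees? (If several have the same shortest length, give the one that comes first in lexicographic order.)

length 2: e f has 2 parse trees

Two derivations of e f:
  L ⇒ e U ⇒ e f
  L ⇒ C f ⇒ e f

e f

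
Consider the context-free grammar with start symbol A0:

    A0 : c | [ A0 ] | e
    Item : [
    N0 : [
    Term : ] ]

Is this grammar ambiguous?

Only A0 is reachable from A0; ignoring the rest: L(A0) is { openⁿ atom closeⁿ : n ≥ 0 }. The bracket depth fixes n, and the derivation is forced at every step.

Unambiguous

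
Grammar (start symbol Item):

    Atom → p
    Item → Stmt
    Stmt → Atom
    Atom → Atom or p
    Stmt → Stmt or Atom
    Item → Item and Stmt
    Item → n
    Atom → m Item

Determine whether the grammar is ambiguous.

Witness: p or p

Derivation 1: Item ⇒ Stmt ⇒ Atom ⇒ Atom or p ⇒ p or p
Derivation 2: Item ⇒ Stmt ⇒ Stmt or Atom ⇒ Atom or Atom ⇒ p or Atom ⇒ p or p

Two distinct leftmost derivations for the same string.

Ambiguous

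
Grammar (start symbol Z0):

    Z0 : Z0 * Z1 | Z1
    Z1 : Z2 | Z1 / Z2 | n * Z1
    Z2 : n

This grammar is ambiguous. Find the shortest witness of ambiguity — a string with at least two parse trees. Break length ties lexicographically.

length 1: no string has ≥2 trees
length 3: n * n has 2 parse trees

Two derivations of n * n:
  Z0 ⇒ Z0 * Z1 ⇒ Z1 * Z1 ⇒ Z2 * Z1 ⇒ n * Z1 ⇒ n * Z2 ⇒ n * n
  Z0 ⇒ Z1 ⇒ n * Z1 ⇒ n * Z2 ⇒ n * n

n * n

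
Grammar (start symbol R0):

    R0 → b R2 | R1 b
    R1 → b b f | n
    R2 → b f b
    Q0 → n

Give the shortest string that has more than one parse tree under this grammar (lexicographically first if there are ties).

length 2: no string has ≥2 trees
length 4: b b f b has 2 parse trees

Two derivations of b b f b:
  R0 ⇒ b R2 ⇒ b b f b
  R0 ⇒ R1 b ⇒ b b f b

b b f b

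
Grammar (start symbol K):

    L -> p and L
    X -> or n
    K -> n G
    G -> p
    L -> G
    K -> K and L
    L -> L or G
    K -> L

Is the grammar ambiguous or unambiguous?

Ambiguous

Witness: p and p

Derivation 1: K ⇒ K and L ⇒ L and L ⇒ G and L ⇒ p and L ⇒ p and G ⇒ p and p
Derivation 2: K ⇒ L ⇒ p and L ⇒ p and G ⇒ p and p

Two distinct leftmost derivations for the same string.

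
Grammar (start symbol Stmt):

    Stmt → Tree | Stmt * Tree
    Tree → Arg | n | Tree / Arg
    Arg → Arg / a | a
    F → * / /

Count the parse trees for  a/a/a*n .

Parse trees for a/a/a*n:
  [Stmt [Stmt [Tree [Arg [Arg [Arg a] / a] / a]]] * [Tree n]]
  [Stmt [Stmt [Tree [Tree [Arg a]] / [Arg [Arg a] / a]]] * [Tree n]]
  [Stmt [Stmt [Tree [Tree [Arg [Arg a] / a]] / [Arg a]]] * [Tree n]]
  [Stmt [Stmt [Tree [Tree [Tree [Arg a]] / [Arg a]] / [Arg a]]] * [Tree n]]

4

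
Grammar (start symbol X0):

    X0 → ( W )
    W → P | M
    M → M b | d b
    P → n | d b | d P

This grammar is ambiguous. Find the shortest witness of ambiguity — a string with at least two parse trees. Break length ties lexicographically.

( d b )

length 3: no string has ≥2 trees
length 4: ( d b ) has 2 parse trees

Two derivations of ( d b ):
  X0 ⇒ ( W ) ⇒ ( P ) ⇒ ( d b )
  X0 ⇒ ( W ) ⇒ ( M ) ⇒ ( d b )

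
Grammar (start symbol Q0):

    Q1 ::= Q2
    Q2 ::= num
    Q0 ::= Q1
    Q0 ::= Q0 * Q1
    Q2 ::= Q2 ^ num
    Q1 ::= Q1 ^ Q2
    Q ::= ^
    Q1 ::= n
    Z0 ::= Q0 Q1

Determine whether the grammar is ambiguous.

Witness: num ^ num

Derivation 1: Q0 ⇒ Q1 ⇒ Q2 ⇒ Q2 ^ num ⇒ num ^ num
Derivation 2: Q0 ⇒ Q1 ⇒ Q1 ^ Q2 ⇒ Q2 ^ Q2 ⇒ num ^ Q2 ⇒ num ^ num

Two distinct leftmost derivations for the same string.

Ambiguous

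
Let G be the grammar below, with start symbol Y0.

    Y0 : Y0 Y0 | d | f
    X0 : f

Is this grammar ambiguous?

Witness: d d d

Derivation 1: Y0 ⇒ Y0 Y0 ⇒ Y0 Y0 Y0 ⇒ d Y0 Y0 ⇒ d d Y0 ⇒ d d d
Derivation 2: Y0 ⇒ Y0 Y0 ⇒ d Y0 ⇒ d Y0 Y0 ⇒ d d Y0 ⇒ d d d

Two distinct leftmost derivations for the same string.

Ambiguous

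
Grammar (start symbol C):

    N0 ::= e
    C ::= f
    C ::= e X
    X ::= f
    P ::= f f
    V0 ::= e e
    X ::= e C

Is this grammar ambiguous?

(N0, P, V0 are unreachable from C, so their rules don't affect L(C).) Restricted to the reachable nonterminals, every rule has the form A → t or A → t B, and no two rules for the same A share a first terminal. The grammar encodes a DFA — one run per string.

Unambiguous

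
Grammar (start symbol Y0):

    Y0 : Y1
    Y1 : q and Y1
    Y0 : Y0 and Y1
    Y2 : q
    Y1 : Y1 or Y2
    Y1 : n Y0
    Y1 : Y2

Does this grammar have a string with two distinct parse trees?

Ambiguous

Witness: q and q

Derivation 1: Y0 ⇒ Y1 ⇒ q and Y1 ⇒ q and Y2 ⇒ q and q
Derivation 2: Y0 ⇒ Y0 and Y1 ⇒ Y1 and Y1 ⇒ Y2 and Y1 ⇒ q and Y1 ⇒ q and Y2 ⇒ q and q

Two distinct leftmost derivations for the same string.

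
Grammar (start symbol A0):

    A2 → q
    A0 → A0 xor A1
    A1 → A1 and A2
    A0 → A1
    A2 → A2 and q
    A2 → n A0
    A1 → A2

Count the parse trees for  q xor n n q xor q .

Parse trees for q xor n n q xor q:
  [A0 [A0 [A1 [A2 q]]] xor [A1 [A2 n [A0 [A0 [A1 [A2 n [A0 [A1 [A2 q]]]]]] xor [A1 [A2 q]]]]]]
  [A0 [A0 [A1 [A2 q]]] xor [A1 [A2 n [A0 [A1 [A2 n [A0 [A0 [A1 [A2 q]]] xor [A1 [A2 q]]]]]]]]]
  [A0 [A0 [A0 [A1 [A2 q]]] xor [A1 [A2 n [A0 [A1 [A2 n [A0 [A1 [A2 q]]]]]]]]] xor [A1 [A2 q]]]

3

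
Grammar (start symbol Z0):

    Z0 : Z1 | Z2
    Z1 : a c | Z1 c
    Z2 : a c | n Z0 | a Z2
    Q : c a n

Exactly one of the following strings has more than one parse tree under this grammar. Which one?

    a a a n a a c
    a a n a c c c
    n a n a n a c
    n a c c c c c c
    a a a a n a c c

n a n a n a c

a a a n a a c: 1 tree
a a n a c c c: 1 tree
n a n a n a c: 2 trees
n a c c c c c c: 1 tree
a a a a n a c c: 1 tree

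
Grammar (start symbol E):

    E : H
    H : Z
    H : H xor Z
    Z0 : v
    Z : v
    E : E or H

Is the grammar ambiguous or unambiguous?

Only E, H, Z are reachable from E; ignoring the rest: E → E or H | H  ;  H → H xor Z | Z  — a left-associative chain with Z at the bottom. Each string factors uniquely by precedence.

Unambiguous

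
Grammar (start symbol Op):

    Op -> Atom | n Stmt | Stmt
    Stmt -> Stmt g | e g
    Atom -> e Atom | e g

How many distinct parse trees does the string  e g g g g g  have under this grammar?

1

Parse trees for e g g g g g:
  [Op [Stmt [Stmt [Stmt [Stmt [Stmt e g] g] g] g] g]]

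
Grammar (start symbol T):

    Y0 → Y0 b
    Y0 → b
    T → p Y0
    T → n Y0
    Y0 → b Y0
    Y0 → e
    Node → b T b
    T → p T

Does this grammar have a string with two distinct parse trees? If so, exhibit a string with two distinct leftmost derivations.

Witness: n b b

Derivation 1: T ⇒ n Y0 ⇒ n Y0 b ⇒ n b b
Derivation 2: T ⇒ n Y0 ⇒ n b Y0 ⇒ n b b

Two distinct leftmost derivations for the same string.

Ambiguous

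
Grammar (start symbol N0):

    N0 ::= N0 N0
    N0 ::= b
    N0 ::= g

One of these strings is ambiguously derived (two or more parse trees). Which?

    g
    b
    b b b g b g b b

b b b g b g b b

g: 1 tree
b: 1 tree
b b b g b g b b: 429 trees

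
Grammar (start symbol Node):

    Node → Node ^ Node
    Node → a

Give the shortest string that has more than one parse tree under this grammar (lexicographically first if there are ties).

length 1: no string has ≥2 trees
length 3: no string has ≥2 trees
length 5: a ^ a ^ a has 2 parse trees

Two derivations of a ^ a ^ a:
  Node ⇒ Node ^ Node ⇒ Node ^ Node ^ Node ⇒ a ^ Node ^ Node ⇒ a ^ a ^ Node ⇒ a ^ a ^ a
  Node ⇒ Node ^ Node ⇒ a ^ Node ⇒ a ^ Node ^ Node ⇒ a ^ a ^ Node ⇒ a ^ a ^ a

a ^ a ^ a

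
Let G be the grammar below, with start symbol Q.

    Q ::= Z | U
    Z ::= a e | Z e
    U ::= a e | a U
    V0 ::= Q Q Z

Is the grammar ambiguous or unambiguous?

Ambiguous

Witness: a e

Derivation 1: Q ⇒ Z ⇒ a e
Derivation 2: Q ⇒ U ⇒ a e

Two distinct leftmost derivations for the same string.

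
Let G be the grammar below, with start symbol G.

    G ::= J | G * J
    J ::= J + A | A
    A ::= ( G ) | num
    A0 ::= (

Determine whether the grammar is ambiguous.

Unambiguous

(A0 is unreachable from G, so its rules don't affect L(G).) This is a standard precedence ladder (G over J over A), with each level left-recursive on its own operator ('*' at G, '+' at J). That structure is LR(1), hence unambiguous.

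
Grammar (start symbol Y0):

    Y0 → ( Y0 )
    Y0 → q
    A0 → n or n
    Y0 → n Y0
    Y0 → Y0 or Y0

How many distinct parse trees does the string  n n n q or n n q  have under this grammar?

4

Parse trees for n n n q or n n q:
  [Y0 n [Y0 n [Y0 n [Y0 [Y0 q] or [Y0 n [Y0 n [Y0 q]]]]]]]
  [Y0 n [Y0 n [Y0 [Y0 n [Y0 q]] or [Y0 n [Y0 n [Y0 q]]]]]]
  [Y0 n [Y0 [Y0 n [Y0 n [Y0 q]]] or [Y0 n [Y0 n [Y0 q]]]]]
  [Y0 [Y0 n [Y0 n [Y0 n [Y0 q]]]] or [Y0 n [Y0 n [Y0 q]]]]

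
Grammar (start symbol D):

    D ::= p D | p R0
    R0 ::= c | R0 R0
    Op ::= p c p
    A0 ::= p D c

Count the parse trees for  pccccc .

Parse trees for pccccc (showing first 6 of 14):
  [D p [R0 [R0 c] [R0 [R0 c] [R0 [R0 c] [R0 [R0 c] [R0 c]]]]]]
  [D p [R0 [R0 c] [R0 [R0 c] [R0 [R0 [R0 c] [R0 c]] [R0 c]]]]]
  [D p [R0 [R0 c] [R0 [R0 [R0 c] [R0 c]] [R0 [R0 c] [R0 c]]]]]
  [D p [R0 [R0 c] [R0 [R0 [R0 c] [R0 [R0 c] [R0 c]]] [R0 c]]]]
  [D p [R0 [R0 c] [R0 [R0 [R0 [R0 c] [R0 c]] [R0 c]] [R0 c]]]]
  [D p [R0 [R0 [R0 c] [R0 c]] [R0 [R0 c] [R0 [R0 c] [R0 c]]]]]

14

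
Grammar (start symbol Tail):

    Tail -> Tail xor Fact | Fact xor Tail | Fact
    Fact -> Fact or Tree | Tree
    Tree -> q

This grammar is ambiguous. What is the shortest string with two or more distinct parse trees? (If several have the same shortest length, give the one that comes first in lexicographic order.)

q xor q

length 1: no string has ≥2 trees
length 3: q xor q has 2 parse trees

Two derivations of q xor q:
  Tail ⇒ Tail xor Fact ⇒ Fact xor Fact ⇒ Tree xor Fact ⇒ q xor Fact ⇒ q xor Tree ⇒ q xor q
  Tail ⇒ Fact xor Tail ⇒ Tree xor Tail ⇒ q xor Tail ⇒ q xor Fact ⇒ q xor Tree ⇒ q xor q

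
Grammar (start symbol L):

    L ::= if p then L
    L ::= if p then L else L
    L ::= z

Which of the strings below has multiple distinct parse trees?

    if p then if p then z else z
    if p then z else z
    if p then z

if p then if p then z else z

if p then if p then z else z: 2 trees
if p then z else z: 1 tree
if p then z: 1 tree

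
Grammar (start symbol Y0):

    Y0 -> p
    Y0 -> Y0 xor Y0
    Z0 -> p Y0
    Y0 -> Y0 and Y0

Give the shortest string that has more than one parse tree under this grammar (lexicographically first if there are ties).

p and p and p

length 1: no string has ≥2 trees
length 3: no string has ≥2 trees
length 5: p and p and p has 2 parse trees

Two derivations of p and p and p:
  Y0 ⇒ Y0 and Y0 ⇒ p and Y0 ⇒ p and Y0 and Y0 ⇒ p and p and Y0 ⇒ p and p and p
  Y0 ⇒ Y0 and Y0 ⇒ Y0 and Y0 and Y0 ⇒ p and Y0 and Y0 ⇒ p and p and Y0 ⇒ p and p and p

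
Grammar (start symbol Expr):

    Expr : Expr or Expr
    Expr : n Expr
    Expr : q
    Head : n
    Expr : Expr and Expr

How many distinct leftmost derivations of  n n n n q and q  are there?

Parse trees for n n n n q and q:
  [Expr n [Expr n [Expr n [Expr n [Expr [Expr q] and [Expr q]]]]]]
  [Expr n [Expr n [Expr n [Expr [Expr n [Expr q]] and [Expr q]]]]]
  [Expr n [Expr n [Expr [Expr n [Expr n [Expr q]]] and [Expr q]]]]
  [Expr n [Expr [Expr n [Expr n [Expr n [Expr q]]]] and [Expr q]]]
  [Expr [Expr n [Expr n [Expr n [Expr n [Expr q]]]]] and [Expr q]]

5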